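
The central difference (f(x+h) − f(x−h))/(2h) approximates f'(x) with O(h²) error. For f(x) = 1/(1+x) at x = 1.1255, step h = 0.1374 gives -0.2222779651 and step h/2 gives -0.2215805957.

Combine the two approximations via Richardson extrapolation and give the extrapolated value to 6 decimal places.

-0.221348

The method has order 2: 2^2 = 4.
A(h/2) − A(h) = -0.2215805957 − (-0.2222779651) = 0.0006973694
Divide by 2^2 − 1 = 3: 0.0006973694/3 = 0.0002324565
R = -0.2215805957 + 0.0002324565 = -0.2213481392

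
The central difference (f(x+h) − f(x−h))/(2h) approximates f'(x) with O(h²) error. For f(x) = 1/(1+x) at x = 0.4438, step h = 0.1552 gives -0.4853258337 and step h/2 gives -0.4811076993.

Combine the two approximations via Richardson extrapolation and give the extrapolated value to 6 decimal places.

r = 2, so 2^r = 4.
4 × (-0.4811076993) = -1.9244307972; subtract (-0.4853258337) → -1.4391049635
Extrapolated: (-1.4391049635) / 3 = -0.4797016545
Shift from A(h/2): +0.0014060448.

-0.479702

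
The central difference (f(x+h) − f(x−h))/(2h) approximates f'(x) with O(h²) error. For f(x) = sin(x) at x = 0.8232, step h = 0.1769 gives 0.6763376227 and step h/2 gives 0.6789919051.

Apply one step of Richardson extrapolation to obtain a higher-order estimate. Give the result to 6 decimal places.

The method has order 2: 2^2 = 4.
4 × 0.6789919051 − 0.6763376227 = 2.0396299977
Divide by 2^2 − 1 = 3.
Extrapolated: 2.0396299977 / 3 = 0.6798766659
Gap between inputs: 2.654e-03; correction applied: +0.0008847608.

0.679877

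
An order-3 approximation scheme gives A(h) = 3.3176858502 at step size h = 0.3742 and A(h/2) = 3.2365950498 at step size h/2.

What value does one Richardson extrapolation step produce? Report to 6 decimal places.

3.225011

r = 3: numerator weight 8, denominator 7.
Weighted: 25.8927603984 − 3.3176858502 = 22.5750745482
(8·3.2365950498 − 3.3176858502)/(8 − 1) = 3.2250106497
Shift from A(h/2): −0.0115844001.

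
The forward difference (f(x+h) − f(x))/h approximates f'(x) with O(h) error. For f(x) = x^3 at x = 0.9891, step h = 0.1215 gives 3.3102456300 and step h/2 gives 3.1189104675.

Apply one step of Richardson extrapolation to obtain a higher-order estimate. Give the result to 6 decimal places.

With r = 1 the leading error scales as h^1, so the weight is 2^1 = 2.
Difference of the inputs: 3.1189104675 − 3.3102456300 = -0.1913351625
Divide by 2^1 − 1 = 1: (-0.1913351625)/1 = -0.1913351625
R = A(h/2) + (A(h/2) − A(h))/1 = 3.1189104675 − 0.1913351625 = 2.9275753050
Shift from A(h/2): −0.1913351625.

2.927575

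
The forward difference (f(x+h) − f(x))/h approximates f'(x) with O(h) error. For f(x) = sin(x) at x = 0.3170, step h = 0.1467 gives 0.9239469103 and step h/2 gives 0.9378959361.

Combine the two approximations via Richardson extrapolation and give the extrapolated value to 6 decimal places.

0.951845

The method has order 1: 2^1 = 2.
2*0.9378959361 = 1.8757918722; subtract 0.9239469103 → 0.9518449619
Denominator 2 − 1 = 1.
0.9518449619 ÷ 1 = 0.9518449619
Shift from A(h/2): +0.0139490258.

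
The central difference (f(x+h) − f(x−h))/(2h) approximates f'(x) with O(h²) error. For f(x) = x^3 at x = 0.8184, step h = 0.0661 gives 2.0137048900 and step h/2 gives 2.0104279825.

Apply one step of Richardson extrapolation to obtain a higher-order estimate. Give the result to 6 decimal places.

2.009336

r = 2, so 2^r = 4.
4*2.0104279825 − 2.0137048900 = 6.0280070400
Divide by 2^2 − 1 = 3.
Result: 2.0093356800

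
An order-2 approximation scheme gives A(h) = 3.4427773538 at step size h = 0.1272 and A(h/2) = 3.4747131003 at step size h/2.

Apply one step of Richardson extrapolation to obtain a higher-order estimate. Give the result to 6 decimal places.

Error is O(h^2); halving h shrinks it by 2^2 = 4.
4×3.4747131003 − 3.4427773538 = 10.4560750474
Divide by 2^2 − 1 = 3.
R = 10.4560750474/3 = 3.4853583491

3.485358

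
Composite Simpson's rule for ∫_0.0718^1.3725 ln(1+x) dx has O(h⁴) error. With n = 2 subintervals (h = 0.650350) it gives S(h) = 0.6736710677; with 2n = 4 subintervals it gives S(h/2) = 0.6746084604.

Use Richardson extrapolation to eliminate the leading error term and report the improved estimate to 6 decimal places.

With r = 4 the leading error scales as h^4, so the weight is 2^4 = 16.
16×0.6746084604 = 10.7937353664; 10.7937353664 − 0.6736710677 = 10.1200642987
R = 10.1200642987/15 = 0.6746709532

0.674671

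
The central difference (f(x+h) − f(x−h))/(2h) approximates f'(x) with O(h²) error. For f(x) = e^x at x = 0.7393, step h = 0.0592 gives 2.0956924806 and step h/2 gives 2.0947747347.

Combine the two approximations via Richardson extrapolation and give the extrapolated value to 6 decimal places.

2.094469

With r = 2 the leading error scales as h^2, so the weight is 2^2 = 4.
4*2.0947747347 = 8.3790989388; subtract 2.0956924806 → 6.2834064582
Divide by 2^2 − 1 = 3.
Result: 2.0944688194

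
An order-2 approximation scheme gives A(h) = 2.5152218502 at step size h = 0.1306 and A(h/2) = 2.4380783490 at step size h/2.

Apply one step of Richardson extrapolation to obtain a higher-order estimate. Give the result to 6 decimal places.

2.412364

Order 2 gives 2^r = 4 and 2^r − 1 = 3.
Top: 4(2.4380783490) − (2.5152218502) = 7.2370915458
Extrapolated: 7.2370915458 / 3 = 2.4123638486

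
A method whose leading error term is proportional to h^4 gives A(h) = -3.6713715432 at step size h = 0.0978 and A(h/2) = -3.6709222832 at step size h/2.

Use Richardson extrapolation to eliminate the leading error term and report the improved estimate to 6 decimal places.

-3.670892

Leading term ∝ h^4; use weight 16 = 2^4.
16*(-3.6709222832) = -58.7347565312; subtract (-3.6713715432) → -55.0633849880
Divide by 2^4 − 1 = 15.
So the Richardson estimate is -3.6708923325.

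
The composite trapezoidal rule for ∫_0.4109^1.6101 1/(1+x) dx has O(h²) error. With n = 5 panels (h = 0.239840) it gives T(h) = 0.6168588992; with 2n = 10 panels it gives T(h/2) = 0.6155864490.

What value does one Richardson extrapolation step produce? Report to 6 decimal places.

Method order is 2; weight 2^2 = 4.
Numerator 4 × A(h/2) − A(h) = 4 × 0.6155864490 − 0.6168588992 = 1.8454868968
(4 × 0.6155864490 − 0.6168588992)/(4 − 1) = 0.6151622989
Gap between inputs: 1.272e-03; correction applied: −0.0004241501.

0.615162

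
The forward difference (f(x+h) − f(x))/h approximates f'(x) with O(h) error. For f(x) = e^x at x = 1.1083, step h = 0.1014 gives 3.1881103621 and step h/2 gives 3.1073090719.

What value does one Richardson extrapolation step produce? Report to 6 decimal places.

Order 1 gives 2^r = 2 and 2^r − 1 = 1.
2×3.1073090719 − 3.1881103621 = 3.0265077817
Divide by 2^1 − 1 = 1.
Extrapolated: 3.0265077817 / 1 = 3.0265077817
Gap between inputs: 8.080e-02; correction applied: −0.0808012902.

3.026508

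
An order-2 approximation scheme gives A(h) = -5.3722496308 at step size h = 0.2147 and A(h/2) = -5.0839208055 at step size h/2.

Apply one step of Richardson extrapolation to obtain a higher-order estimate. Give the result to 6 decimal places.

-4.987811

Error is O(h^2); halving h shrinks it by 2^2 = 4.
2^2*A(h/2) = -20.3356832220; minus A(h) gives -14.9634335912.
Divide by 2^2 − 1 = 3.
So the Richardson estimate is -4.9878111971.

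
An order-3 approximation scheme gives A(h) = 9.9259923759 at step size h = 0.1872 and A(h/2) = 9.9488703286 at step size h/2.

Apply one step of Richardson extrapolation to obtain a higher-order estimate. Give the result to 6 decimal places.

9.952139

Error is O(h^3); halving h shrinks it by 2^3 = 8.
Weighted: 79.5909626288 − 9.9259923759 = 69.6649702529
Denominator 8 − 1 = 7.
R = 69.6649702529/7 = 9.9521386076
Gap between inputs: 2.288e-02; correction applied: +0.0032682790.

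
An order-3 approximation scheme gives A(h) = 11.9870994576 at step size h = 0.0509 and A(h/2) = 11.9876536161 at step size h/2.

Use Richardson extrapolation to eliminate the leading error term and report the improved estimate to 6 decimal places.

11.987733

Error is O(h^3); halving h shrinks it by 2^3 = 8.
Weighted: 95.9012289288 − 11.9870994576 = 83.9141294712
Denominator 8 − 1 = 7.
Extrapolated: 83.9141294712 / 7 = 11.9877327816
Shift from A(h/2): +0.0000791655.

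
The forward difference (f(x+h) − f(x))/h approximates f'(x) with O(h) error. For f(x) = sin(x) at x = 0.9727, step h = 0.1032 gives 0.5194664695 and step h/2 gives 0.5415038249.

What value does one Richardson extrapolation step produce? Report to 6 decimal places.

0.563541

With r = 1 the leading error scales as h^1, so the weight is 2^1 = 2.
Numerator 2*A(h/2) − A(h) = 2*0.5415038249 − 0.5194664695 = 0.5635411803
Divide by 2^1 − 1 = 1.
Extrapolated: 0.5635411803 / 1 = 0.5635411803
Gap between inputs: 2.204e-02; correction applied: +0.0220373554.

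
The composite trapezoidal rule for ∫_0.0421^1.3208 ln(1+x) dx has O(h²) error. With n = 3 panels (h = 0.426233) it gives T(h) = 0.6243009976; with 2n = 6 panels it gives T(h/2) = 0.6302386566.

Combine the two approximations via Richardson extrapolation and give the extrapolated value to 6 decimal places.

With r = 2 the leading error scales as h^2, so the weight is 2^2 = 4.
Numerator 4·A(h/2) − A(h) = 4·0.6302386566 − 0.6243009976 = 1.8966536288
Extrapolated: 1.8966536288 / 3 = 0.6322178763
Correction |R − A(h/2)| = 1.979e-03; gap |A(h/2) − A(h)| = 5.938e-03.

0.632218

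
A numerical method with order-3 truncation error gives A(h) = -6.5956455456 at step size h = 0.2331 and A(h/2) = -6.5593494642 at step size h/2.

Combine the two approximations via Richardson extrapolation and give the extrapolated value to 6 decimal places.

r = 3: numerator weight 8, denominator 7.
Top: 8(-6.5593494642) − (-6.5956455456) = -45.8791501680
(8 × (-6.5593494642) − (-6.5956455456))/(8 − 1) = -6.5541643097

-6.554164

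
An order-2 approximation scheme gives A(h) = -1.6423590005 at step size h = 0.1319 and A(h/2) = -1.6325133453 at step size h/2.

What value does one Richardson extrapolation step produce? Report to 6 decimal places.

Error is O(h^2); halving h shrinks it by 2^2 = 4.
2^2×A(h/2) = -6.5300533812; minus A(h) gives -4.8876943807.
Denominator 4 − 1 = 3.
Extrapolated: (-4.8876943807) / 3 = -1.6292314602

-1.629231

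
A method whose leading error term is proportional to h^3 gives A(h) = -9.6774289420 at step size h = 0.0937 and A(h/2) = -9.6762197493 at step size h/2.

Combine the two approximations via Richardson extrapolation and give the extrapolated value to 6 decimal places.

-9.676047

With r = 3 the leading error scales as h^3, so the weight is 2^3 = 8.
Weighted: (-77.4097579944) − (-9.6774289420) = -67.7323290524
Divide by 2^3 − 1 = 7.
So the Richardson estimate is -9.6760470075.
Gap between inputs: 1.209e-03; correction applied: +0.0001727418.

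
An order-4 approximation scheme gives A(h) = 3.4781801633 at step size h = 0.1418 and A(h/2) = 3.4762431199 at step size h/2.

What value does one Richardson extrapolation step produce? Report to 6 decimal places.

3.476114

r = 4, so 2^r = 16.
A(h/2) − A(h) = 3.4762431199 − 3.4781801633 = -0.0019370434
Divide by 2^4 − 1 = 15: (-0.0019370434)/15 = -0.0001291362
R = A(h/2) + (A(h/2) − A(h))/15 = 3.4762431199 − 0.0001291362 = 3.4761139837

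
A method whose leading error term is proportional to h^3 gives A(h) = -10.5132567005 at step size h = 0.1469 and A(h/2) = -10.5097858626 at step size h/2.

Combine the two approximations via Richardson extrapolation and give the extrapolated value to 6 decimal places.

-10.509290

r = 3: numerator weight 8, denominator 7.
2^3 × A(h/2) = -84.0782869008; minus A(h) gives -73.5650302003.
Denominator 8 − 1 = 7.
R = (-73.5650302003)/7 = -10.5092900286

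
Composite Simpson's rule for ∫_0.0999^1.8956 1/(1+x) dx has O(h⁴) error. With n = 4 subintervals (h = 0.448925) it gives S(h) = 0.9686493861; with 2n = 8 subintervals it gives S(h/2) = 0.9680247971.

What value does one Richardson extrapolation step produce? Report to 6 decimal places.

0.967983

r = 4, so 2^r = 16.
16 × 0.9680247971 − 0.9686493861 = 14.5197473675
(16 × 0.9680247971 − 0.9686493861)/(16 − 1) = 0.9679831578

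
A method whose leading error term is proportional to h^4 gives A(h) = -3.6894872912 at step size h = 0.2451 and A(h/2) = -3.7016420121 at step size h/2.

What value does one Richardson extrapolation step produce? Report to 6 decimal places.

-3.702452

Method order is 4; weight 2^4 = 16.
16 × (-3.7016420121) − (-3.6894872912) = -55.5367849024
Divide by 2^4 − 1 = 15.
(16 × (-3.7016420121) − (-3.6894872912))/(16 − 1) = -3.7024523268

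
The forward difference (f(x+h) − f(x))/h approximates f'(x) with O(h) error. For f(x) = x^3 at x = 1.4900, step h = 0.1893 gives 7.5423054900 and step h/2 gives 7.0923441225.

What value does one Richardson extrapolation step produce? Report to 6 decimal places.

Order 1 gives 2^r = 2 and 2^r − 1 = 1.
2 × 7.0923441225 = 14.1846882450; 14.1846882450 − 7.5423054900 = 6.6423827550
Divide by 2^1 − 1 = 1.
So the Richardson estimate is 6.6423827550.
Gap between inputs: 4.500e-01; correction applied: −0.4499613675.

6.642383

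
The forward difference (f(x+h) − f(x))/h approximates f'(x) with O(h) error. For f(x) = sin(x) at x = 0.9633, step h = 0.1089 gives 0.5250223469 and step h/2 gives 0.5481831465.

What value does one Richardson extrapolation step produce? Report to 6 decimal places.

0.571344

With r = 1 the leading error scales as h^1, so the weight is 2^1 = 2.
Numerator 2*A(h/2) − A(h) = 2*0.5481831465 − 0.5250223469 = 0.5713439461
Denominator 2 − 1 = 1.
R = 0.5713439461/1 = 0.5713439461
Correction |R − A(h/2)| = 2.316e-02; gap |A(h/2) − A(h)| = 2.316e-02.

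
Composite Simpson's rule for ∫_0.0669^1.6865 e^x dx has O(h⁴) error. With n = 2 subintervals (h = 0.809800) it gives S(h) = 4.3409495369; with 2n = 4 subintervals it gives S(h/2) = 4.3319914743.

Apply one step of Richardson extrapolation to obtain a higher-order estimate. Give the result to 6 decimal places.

The method has order 4: 2^4 = 16.
Top: 16(4.3319914743) − (4.3409495369) = 64.9709140519
(16 × 4.3319914743 − 4.3409495369)/(16 − 1) = 4.3313942701

4.331394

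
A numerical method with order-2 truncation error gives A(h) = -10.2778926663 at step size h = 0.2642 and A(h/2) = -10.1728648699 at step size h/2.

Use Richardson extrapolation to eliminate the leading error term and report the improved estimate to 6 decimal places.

Leading term ∝ h^2; use weight 4 = 2^2.
Top: 4(-10.1728648699) − (-10.2778926663) = -30.4135668133
Divide by 2^2 − 1 = 3.
Result: -10.1378556044

-10.137856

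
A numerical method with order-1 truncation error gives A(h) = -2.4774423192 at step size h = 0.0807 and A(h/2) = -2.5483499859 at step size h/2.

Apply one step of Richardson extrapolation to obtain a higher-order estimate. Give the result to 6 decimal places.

r = 1: numerator weight 2, denominator 1.
Numerator 2*A(h/2) − A(h) = 2*(-2.5483499859) − (-2.4774423192) = -2.6192576526
Extrapolated: (-2.6192576526) / 1 = -2.6192576526

-2.619258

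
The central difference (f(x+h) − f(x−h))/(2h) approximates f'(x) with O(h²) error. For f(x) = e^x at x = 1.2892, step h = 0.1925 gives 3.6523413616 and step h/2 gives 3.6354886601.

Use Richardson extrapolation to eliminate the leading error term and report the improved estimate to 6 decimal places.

3.629871

With r = 2 the leading error scales as h^2, so the weight is 2^2 = 4.
4*3.6354886601 = 14.5419546404; 14.5419546404 − 3.6523413616 = 10.8896132788
Divide by 2^2 − 1 = 3.
Result: 3.6298710929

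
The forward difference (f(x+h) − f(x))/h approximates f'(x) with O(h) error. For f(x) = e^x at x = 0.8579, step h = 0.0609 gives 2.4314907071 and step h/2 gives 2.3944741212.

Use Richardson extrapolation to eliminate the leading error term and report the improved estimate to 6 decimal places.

Order 1 gives 2^r = 2 and 2^r − 1 = 1.
2^1×A(h/2) = 4.7889482424; minus A(h) gives 2.3574575353.
(2×2.3944741212 − 2.4314907071)/(2 − 1) = 2.3574575353
Shift from A(h/2): −0.0370165859.

2.357458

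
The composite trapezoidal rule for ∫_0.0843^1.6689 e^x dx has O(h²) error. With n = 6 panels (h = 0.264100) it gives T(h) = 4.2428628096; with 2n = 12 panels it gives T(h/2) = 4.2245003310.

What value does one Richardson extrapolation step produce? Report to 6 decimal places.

Method order is 2; weight 2^2 = 4.
Weighted: 16.8980013240 − 4.2428628096 = 12.6551385144
12.6551385144 ÷ 3 = 4.2183795048
Gap between inputs: 1.836e-02; correction applied: −0.0061208262.

4.218380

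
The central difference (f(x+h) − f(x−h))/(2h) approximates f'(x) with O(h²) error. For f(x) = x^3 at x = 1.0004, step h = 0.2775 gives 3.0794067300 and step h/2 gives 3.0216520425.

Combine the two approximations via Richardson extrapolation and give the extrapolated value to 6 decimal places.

3.002400

Method order is 2; weight 2^2 = 4.
Top: 4(3.0216520425) − (3.0794067300) = 9.0072014400
(4·3.0216520425 − 3.0794067300)/(4 − 1) = 3.0024004800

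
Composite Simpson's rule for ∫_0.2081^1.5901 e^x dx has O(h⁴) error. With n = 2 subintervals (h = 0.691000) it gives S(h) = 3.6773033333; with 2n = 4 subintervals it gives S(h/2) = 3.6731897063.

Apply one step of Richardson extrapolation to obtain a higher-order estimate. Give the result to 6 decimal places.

The method has order 4: 2^4 = 16.
Difference of the inputs: 3.6731897063 − 3.6773033333 = -0.0041136270
Divide by 2^4 − 1 = 15: (-0.0041136270)/15 = -0.0002742418
R = 3.6731897063 − 0.0002742418 = 3.6729154645
Correction |R − A(h/2)| = 2.742e-04; gap |A(h/2) − A(h)| = 4.114e-03.

3.672915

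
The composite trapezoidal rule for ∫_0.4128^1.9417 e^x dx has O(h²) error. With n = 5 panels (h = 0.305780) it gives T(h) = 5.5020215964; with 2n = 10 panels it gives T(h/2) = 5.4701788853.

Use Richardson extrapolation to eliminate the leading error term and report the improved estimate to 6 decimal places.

5.459565

r = 2, so 2^r = 4.
4*5.4701788853 − 5.5020215964 = 16.3786939448
Extrapolated: 16.3786939448 / 3 = 5.4595646483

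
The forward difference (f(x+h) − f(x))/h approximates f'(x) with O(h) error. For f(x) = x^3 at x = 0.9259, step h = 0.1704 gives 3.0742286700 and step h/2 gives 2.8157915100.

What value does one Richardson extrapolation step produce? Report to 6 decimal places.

Method order is 1; weight 2^1 = 2.
Top: 2(2.8157915100) − (3.0742286700) = 2.5573543500
2.5573543500 ÷ 1 = 2.5573543500
Gap between inputs: 2.584e-01; correction applied: −0.2584371600.

2.557354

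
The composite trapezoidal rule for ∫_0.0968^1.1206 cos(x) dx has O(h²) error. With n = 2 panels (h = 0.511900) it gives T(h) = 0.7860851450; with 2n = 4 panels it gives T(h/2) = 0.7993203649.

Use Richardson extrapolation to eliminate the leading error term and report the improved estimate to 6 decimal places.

Order 2 gives 2^r = 4 and 2^r − 1 = 3.
4*0.7993203649 = 3.1972814596; subtract 0.7860851450 → 2.4111963146
Divide by 2^2 − 1 = 3.
(4*0.7993203649 − 0.7860851450)/(4 − 1) = 0.8037321049
Gap between inputs: 1.324e-02; correction applied: +0.0044117400.

0.803732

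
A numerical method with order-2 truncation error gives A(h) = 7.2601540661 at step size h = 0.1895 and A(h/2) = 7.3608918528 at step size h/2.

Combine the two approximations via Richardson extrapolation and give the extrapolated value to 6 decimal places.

Error is O(h^2); halving h shrinks it by 2^2 = 4.
A(h/2) − A(h) = 7.3608918528 − 7.2601540661 = 0.1007377867
Divide by 2^2 − 1 = 3: 0.1007377867/3 = 0.0335792622
R = 7.3608918528 + 0.0335792622 = 7.3944711150

7.394471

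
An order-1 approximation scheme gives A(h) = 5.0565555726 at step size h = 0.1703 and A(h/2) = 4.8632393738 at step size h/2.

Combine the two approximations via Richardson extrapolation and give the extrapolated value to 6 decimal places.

4.669923

With r = 1 the leading error scales as h^1, so the weight is 2^1 = 2.
Top: 2(4.8632393738) − (5.0565555726) = 4.6699231750
Divide by 2^1 − 1 = 1.
(2 × 4.8632393738 − 5.0565555726)/(2 − 1) = 4.6699231750
Correction |R − A(h/2)| = 1.933e-01; gap |A(h/2) − A(h)| = 1.933e-01.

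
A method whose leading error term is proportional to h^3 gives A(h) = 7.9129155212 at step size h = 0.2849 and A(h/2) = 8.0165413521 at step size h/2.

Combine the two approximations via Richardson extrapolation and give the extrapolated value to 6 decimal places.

8.031345

Leading term ∝ h^3; use weight 8 = 2^3.
8×8.0165413521 − 7.9129155212 = 56.2194152956
(8×8.0165413521 − 7.9129155212)/(8 − 1) = 8.0313450422
Shift from A(h/2): +0.0148036901.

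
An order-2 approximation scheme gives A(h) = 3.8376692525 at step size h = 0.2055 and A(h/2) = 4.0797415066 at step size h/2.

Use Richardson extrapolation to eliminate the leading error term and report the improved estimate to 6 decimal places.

4.160432

r = 2, so 2^r = 4.
Top: 4(4.0797415066) − (3.8376692525) = 12.4812967739
12.4812967739 ÷ 3 = 4.1604322580
Correction |R − A(h/2)| = 8.069e-02; gap |A(h/2) − A(h)| = 2.421e-01.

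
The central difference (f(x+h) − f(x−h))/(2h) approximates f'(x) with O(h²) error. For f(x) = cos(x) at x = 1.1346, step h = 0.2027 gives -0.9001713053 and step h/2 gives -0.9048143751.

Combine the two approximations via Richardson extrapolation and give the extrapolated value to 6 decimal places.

-0.906362

The method has order 2: 2^2 = 4.
Top: 4(-0.9048143751) − (-0.9001713053) = -2.7190861951
(-2.7190861951) ÷ 3 = -0.9063620650
Correction |R − A(h/2)| = 1.548e-03; gap |A(h/2) − A(h)| = 4.643e-03.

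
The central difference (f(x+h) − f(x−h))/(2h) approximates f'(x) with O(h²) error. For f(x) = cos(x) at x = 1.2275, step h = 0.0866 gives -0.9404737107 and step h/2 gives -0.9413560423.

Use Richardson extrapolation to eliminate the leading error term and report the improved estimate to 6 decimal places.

-0.941650

Method order is 2; weight 2^2 = 4.
Top: 4(-0.9413560423) − (-0.9404737107) = -2.8249504585
(4 × (-0.9413560423) − (-0.9404737107))/(4 − 1) = -0.9416501528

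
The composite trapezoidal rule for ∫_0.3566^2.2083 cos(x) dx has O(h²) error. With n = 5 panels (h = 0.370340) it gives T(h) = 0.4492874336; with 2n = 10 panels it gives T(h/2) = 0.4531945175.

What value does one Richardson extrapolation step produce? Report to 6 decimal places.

0.454497

r = 2: numerator weight 4, denominator 3.
2^2*A(h/2) = 1.8127780700; minus A(h) gives 1.3634906364.
1.3634906364 ÷ 3 = 0.4544968788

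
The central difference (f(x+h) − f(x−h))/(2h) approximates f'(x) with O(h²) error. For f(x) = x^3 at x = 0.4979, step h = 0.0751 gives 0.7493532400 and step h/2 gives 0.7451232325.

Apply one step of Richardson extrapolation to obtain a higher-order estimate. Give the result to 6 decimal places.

0.743713

r = 2: numerator weight 4, denominator 3.
4·0.7451232325 = 2.9804929300; subtract 0.7493532400 → 2.2311396900
Denominator 4 − 1 = 3.
So the Richardson estimate is 0.7437132300.
Shift from A(h/2): −0.0014100025.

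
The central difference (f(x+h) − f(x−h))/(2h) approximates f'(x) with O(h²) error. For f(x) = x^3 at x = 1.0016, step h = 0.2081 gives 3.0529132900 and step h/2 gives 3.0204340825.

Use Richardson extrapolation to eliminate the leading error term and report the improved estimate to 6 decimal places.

With r = 2 the leading error scales as h^2, so the weight is 2^2 = 4.
Weighted: 12.0817363300 − 3.0529132900 = 9.0288230400
R = 9.0288230400/3 = 3.0096076800

3.009608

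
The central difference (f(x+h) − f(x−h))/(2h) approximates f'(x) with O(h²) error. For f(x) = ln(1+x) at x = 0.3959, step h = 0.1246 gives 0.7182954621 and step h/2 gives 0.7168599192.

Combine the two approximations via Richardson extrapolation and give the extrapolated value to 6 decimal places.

With r = 2 the leading error scales as h^2, so the weight is 2^2 = 4.
2^2×A(h/2) = 2.8674396768; minus A(h) gives 2.1491442147.
Divide by 2^2 − 1 = 3.
R = 2.1491442147/3 = 0.7163814049

0.716381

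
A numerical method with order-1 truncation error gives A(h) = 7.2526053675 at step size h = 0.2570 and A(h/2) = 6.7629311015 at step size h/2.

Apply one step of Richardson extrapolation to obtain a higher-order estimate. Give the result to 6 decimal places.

Leading term ∝ h^1; use weight 2 = 2^1.
Difference of the inputs: 6.7629311015 − 7.2526053675 = -0.4896742660
Divide by 2^1 − 1 = 1: (-0.4896742660)/1 = -0.4896742660
R = A(h/2) + (A(h/2) − A(h))/1 = 6.7629311015 − 0.4896742660 = 6.2732568355

6.273257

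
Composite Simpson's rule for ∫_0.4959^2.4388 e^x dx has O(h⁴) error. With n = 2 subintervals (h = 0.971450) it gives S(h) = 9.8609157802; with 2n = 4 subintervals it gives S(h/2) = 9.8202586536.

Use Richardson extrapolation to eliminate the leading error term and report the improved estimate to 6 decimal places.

9.817548

Leading term ∝ h^4; use weight 16 = 2^4.
Numerator 16 × A(h/2) − A(h) = 16 × 9.8202586536 − 9.8609157802 = 147.2632226774
(16 × 9.8202586536 − 9.8609157802)/(16 − 1) = 9.8175481785
Shift from A(h/2): −0.0027104751.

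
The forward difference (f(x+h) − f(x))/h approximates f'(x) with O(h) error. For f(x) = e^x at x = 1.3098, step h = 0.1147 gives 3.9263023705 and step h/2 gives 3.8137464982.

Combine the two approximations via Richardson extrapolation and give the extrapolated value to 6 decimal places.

Method order is 1; weight 2^1 = 2.
Numerator 2 × A(h/2) − A(h) = 2 × 3.8137464982 − 3.9263023705 = 3.7011906259
Extrapolated: 3.7011906259 / 1 = 3.7011906259

3.701191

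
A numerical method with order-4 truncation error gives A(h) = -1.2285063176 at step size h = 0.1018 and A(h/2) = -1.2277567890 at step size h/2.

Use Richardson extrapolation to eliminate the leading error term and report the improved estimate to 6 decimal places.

Order 4 gives 2^r = 16 and 2^r − 1 = 15.
16 × (-1.2277567890) − (-1.2285063176) = -18.4156023064
Divide by 2^4 − 1 = 15.
(-18.4156023064) ÷ 15 = -1.2277068204

-1.227707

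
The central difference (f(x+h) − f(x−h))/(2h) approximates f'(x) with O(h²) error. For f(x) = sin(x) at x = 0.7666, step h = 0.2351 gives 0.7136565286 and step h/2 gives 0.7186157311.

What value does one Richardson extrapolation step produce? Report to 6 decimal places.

With r = 2 the leading error scales as h^2, so the weight is 2^2 = 4.
Weighted: 2.8744629244 − 0.7136565286 = 2.1608063958
Divide by 2^2 − 1 = 3.
Extrapolated: 2.1608063958 / 3 = 0.7202687986

0.720269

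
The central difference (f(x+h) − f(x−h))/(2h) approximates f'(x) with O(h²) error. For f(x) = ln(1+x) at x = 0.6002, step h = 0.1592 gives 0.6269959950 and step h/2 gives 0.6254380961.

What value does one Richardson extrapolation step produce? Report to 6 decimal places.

0.624919

With r = 2 the leading error scales as h^2, so the weight is 2^2 = 4.
Numerator 4 × A(h/2) − A(h) = 4 × 0.6254380961 − 0.6269959950 = 1.8747563894
Divide by 2^2 − 1 = 3.
R = 1.8747563894/3 = 0.6249187965
Gap between inputs: 1.558e-03; correction applied: −0.0005192996.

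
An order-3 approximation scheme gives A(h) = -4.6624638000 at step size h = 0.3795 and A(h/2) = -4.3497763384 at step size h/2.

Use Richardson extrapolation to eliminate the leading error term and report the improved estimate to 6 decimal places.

Method order is 3; weight 2^3 = 8.
Weighted: (-34.7982107072) − (-4.6624638000) = -30.1357469072
Denominator 8 − 1 = 7.
So the Richardson estimate is -4.3051067010.

-4.305107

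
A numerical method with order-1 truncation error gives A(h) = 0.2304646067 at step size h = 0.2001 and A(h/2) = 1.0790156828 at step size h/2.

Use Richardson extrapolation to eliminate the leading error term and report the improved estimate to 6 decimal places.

1.927567

Order 1 gives 2^r = 2 and 2^r − 1 = 1.
A(h/2) − A(h) = 1.0790156828 − 0.2304646067 = 0.8485510761
Correction (A(h/2) − A(h))/(2 − 1) = 0.8485510761/1 = 0.8485510761
R = 1.0790156828 + 0.8485510761 = 1.9275667589
Correction |R − A(h/2)| = 8.486e-01; gap |A(h/2) − A(h)| = 8.486e-01.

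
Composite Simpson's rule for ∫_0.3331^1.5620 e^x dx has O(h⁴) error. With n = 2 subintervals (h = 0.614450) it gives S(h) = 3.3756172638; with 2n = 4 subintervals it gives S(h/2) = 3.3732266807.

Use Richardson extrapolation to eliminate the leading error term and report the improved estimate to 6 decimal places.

3.373067

With r = 4 the leading error scales as h^4, so the weight is 2^4 = 16.
A(h/2) − A(h) = 3.3732266807 − 3.3756172638 = -0.0023905831
Correction (A(h/2) − A(h))/(16 − 1) = (-0.0023905831)/15 = -0.0001593722
R = 3.3732266807 − 0.0001593722 = 3.3730673085
Gap between inputs: 2.391e-03; correction applied: −0.0001593722.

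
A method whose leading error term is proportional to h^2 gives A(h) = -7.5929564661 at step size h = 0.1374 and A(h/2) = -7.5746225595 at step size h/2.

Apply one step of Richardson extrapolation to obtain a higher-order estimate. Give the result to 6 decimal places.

-7.568511

Order 2 gives 2^r = 4 and 2^r − 1 = 3.
4*(-7.5746225595) = -30.2984902380; subtract (-7.5929564661) → -22.7055337719
Divide by 2^2 − 1 = 3.
(4*(-7.5746225595) − (-7.5929564661))/(4 − 1) = -7.5685112573
Correction |R − A(h/2)| = 6.111e-03; gap |A(h/2) − A(h)| = 1.833e-02.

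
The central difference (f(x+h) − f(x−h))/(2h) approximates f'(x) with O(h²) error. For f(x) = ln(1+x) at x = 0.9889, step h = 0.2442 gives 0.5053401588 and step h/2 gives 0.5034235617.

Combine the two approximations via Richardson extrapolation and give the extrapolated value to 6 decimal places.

0.502785

r = 2: numerator weight 4, denominator 3.
4×0.5034235617 = 2.0136942468; subtract 0.5053401588 → 1.5083540880
Denominator 4 − 1 = 3.
(4×0.5034235617 − 0.5053401588)/(4 − 1) = 0.5027846960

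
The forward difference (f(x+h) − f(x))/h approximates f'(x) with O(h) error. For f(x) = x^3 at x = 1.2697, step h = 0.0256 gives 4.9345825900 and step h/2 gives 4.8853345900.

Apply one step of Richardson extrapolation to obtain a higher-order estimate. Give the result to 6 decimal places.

r = 1, so 2^r = 2.
2·4.8853345900 − 4.9345825900 = 4.8360865900
4.8360865900 ÷ 1 = 4.8360865900
Gap between inputs: 4.925e-02; correction applied: −0.0492480000.

4.836087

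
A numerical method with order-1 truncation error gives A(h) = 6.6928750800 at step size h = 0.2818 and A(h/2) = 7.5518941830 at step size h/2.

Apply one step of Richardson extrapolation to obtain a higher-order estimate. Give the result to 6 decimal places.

8.410913

Error is O(h^1); halving h shrinks it by 2^1 = 2.
2*7.5518941830 − 6.6928750800 = 8.4109132860
Divide by 2^1 − 1 = 1.
(2*7.5518941830 − 6.6928750800)/(2 − 1) = 8.4109132860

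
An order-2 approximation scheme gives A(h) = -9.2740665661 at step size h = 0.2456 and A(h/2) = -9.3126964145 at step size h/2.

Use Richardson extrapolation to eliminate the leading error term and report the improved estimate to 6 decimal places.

-9.325573

Method order is 2; weight 2^2 = 4.
4·(-9.3126964145) − (-9.2740665661) = -27.9767190919
R = (-27.9767190919)/3 = -9.3255730306
Shift from A(h/2): −0.0128766161.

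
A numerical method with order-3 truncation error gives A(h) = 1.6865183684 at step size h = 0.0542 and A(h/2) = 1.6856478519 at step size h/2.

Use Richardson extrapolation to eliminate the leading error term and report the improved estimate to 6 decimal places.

1.685523

Error is O(h^3); halving h shrinks it by 2^3 = 8.
Difference of the inputs: 1.6856478519 − 1.6865183684 = -0.0008705165
Correction (A(h/2) − A(h))/(8 − 1) = (-0.0008705165)/7 = -0.0001243595
R = 1.6856478519 − 0.0001243595 = 1.6855234924
Gap between inputs: 8.705e-04; correction applied: −0.0001243595.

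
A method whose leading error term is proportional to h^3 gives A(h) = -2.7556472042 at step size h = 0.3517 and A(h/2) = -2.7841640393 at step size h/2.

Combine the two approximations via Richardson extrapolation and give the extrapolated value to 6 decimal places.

-2.788238

Method order is 3; weight 2^3 = 8.
Numerator 8×A(h/2) − A(h) = 8×(-2.7841640393) − (-2.7556472042) = -19.5176651102
Denominator 8 − 1 = 7.
So the Richardson estimate is -2.7882378729.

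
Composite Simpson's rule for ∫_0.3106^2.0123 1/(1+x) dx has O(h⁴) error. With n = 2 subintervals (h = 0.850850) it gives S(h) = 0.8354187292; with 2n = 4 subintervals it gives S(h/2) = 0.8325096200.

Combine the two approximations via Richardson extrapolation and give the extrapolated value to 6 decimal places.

r = 4, so 2^r = 16.
16*0.8325096200 = 13.3201539200; subtract 0.8354187292 → 12.4847351908
R = 12.4847351908/15 = 0.8323156794

0.832316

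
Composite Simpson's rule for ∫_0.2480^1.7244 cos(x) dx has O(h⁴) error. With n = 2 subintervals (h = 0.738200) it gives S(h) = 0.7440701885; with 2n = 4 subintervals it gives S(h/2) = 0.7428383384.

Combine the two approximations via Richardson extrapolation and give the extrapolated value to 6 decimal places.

0.742756

Order 4 gives 2^r = 16 and 2^r − 1 = 15.
Numerator 16·A(h/2) − A(h) = 16·0.7428383384 − 0.7440701885 = 11.1413432259
Divide by 2^4 − 1 = 15.
11.1413432259 ÷ 15 = 0.7427562151
Gap between inputs: 1.232e-03; correction applied: −0.0000821233.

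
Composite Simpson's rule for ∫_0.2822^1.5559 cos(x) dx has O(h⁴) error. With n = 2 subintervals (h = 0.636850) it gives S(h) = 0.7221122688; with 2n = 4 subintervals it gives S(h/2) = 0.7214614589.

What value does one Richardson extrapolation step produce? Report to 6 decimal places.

The method has order 4: 2^4 = 16.
Numerator 16*A(h/2) − A(h) = 16*0.7214614589 − 0.7221122688 = 10.8212710736
Extrapolated: 10.8212710736 / 15 = 0.7214180716

0.721418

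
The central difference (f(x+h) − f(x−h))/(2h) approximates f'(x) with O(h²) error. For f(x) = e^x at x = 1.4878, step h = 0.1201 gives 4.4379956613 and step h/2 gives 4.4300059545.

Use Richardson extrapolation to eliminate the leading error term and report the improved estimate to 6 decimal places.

The method has order 2: 2^2 = 4.
A(h/2) − A(h) = 4.4300059545 − 4.4379956613 = -0.0079897068
Divide by 2^2 − 1 = 3: (-0.0079897068)/3 = -0.0026632356
R = A(h/2) + (A(h/2) − A(h))/3 = 4.4300059545 − 0.0026632356 = 4.4273427189
Correction |R − A(h/2)| = 2.663e-03; gap |A(h/2) − A(h)| = 7.990e-03.

4.427343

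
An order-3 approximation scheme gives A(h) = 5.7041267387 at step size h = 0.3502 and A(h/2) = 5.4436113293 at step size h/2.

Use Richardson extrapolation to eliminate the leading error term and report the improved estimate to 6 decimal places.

Order 3 gives 2^r = 8 and 2^r − 1 = 7.
2^3·A(h/2) = 43.5488906344; minus A(h) gives 37.8447638957.
Denominator 8 − 1 = 7.
(8·5.4436113293 − 5.7041267387)/(8 − 1) = 5.4063948422

5.406395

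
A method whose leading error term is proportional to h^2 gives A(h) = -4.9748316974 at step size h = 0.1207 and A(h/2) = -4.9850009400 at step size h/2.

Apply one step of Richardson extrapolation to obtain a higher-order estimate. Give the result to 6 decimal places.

Error is O(h^2); halving h shrinks it by 2^2 = 4.
Difference of the inputs: -4.9850009400 − (-4.9748316974) = -0.0101692426
Correction (A(h/2) − A(h))/(4 − 1) = (-0.0101692426)/3 = -0.0033897475
R = -4.9850009400 − 0.0033897475 = -4.9883906875

-4.988391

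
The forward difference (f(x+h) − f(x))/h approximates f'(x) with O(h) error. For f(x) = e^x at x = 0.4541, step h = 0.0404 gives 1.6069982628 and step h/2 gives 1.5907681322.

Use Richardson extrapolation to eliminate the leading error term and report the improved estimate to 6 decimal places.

1.574538

With r = 1 the leading error scales as h^1, so the weight is 2^1 = 2.
2 × 1.5907681322 = 3.1815362644; subtract 1.6069982628 → 1.5745380016
Divide by 2^1 − 1 = 1.
Result: 1.5745380016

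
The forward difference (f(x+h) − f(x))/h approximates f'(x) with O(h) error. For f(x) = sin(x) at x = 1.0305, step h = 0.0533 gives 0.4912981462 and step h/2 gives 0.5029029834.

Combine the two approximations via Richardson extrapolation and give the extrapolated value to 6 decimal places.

Leading term ∝ h^1; use weight 2 = 2^1.
2^1×A(h/2) = 1.0058059668; minus A(h) gives 0.5145078206.
Denominator 2 − 1 = 1.
0.5145078206 ÷ 1 = 0.5145078206

0.514508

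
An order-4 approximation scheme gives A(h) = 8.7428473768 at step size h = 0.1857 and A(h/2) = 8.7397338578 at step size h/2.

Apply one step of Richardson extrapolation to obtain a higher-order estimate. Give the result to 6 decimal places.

8.739526

Leading term ∝ h^4; use weight 16 = 2^4.
16*8.7397338578 − 8.7428473768 = 131.0928943480
Divide by 2^4 − 1 = 15.
(16*8.7397338578 − 8.7428473768)/(16 − 1) = 8.7395262899
Correction |R − A(h/2)| = 2.076e-04; gap |A(h/2) − A(h)| = 3.114e-03.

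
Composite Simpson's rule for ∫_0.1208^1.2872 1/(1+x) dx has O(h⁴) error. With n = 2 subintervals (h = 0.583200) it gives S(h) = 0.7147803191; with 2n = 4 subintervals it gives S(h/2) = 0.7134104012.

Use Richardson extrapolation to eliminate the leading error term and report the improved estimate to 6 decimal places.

0.713319

With r = 4 the leading error scales as h^4, so the weight is 2^4 = 16.
16·0.7134104012 = 11.4145664192; subtract 0.7147803191 → 10.6997861001
(16·0.7134104012 − 0.7147803191)/(16 − 1) = 0.7133190733
Shift from A(h/2): −0.0000913279.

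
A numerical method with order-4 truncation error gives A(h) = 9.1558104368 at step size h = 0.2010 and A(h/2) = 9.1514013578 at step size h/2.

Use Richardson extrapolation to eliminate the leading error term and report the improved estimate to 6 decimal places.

The method has order 4: 2^4 = 16.
Weighted: 146.4224217248 − 9.1558104368 = 137.2666112880
137.2666112880 ÷ 15 = 9.1511074192
Correction |R − A(h/2)| = 2.939e-04; gap |A(h/2) − A(h)| = 4.409e-03.

9.151107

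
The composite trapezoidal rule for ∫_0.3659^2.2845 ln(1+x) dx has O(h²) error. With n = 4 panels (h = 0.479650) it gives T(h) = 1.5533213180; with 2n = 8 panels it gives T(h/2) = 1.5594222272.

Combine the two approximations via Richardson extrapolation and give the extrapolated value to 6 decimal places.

1.561456

r = 2, so 2^r = 4.
4·1.5594222272 = 6.2376889088; 6.2376889088 − 1.5533213180 = 4.6843675908
Extrapolated: 4.6843675908 / 3 = 1.5614558636
Shift from A(h/2): +0.0020336364.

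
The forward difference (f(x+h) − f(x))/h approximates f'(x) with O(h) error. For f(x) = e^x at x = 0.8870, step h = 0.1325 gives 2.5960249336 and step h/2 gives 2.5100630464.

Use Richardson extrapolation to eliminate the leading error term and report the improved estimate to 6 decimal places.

r = 1: numerator weight 2, denominator 1.
2^1×A(h/2) = 5.0201260928; minus A(h) gives 2.4241011592.
Denominator 2 − 1 = 1.
R = 2.4241011592/1 = 2.4241011592

2.424101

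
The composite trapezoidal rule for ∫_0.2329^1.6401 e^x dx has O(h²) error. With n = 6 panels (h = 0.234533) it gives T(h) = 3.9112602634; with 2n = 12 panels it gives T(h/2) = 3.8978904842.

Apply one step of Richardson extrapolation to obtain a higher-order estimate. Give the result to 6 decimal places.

3.893434

Method order is 2; weight 2^2 = 4.
4·3.8978904842 − 3.9112602634 = 11.6803016734
Denominator 4 − 1 = 3.
So the Richardson estimate is 3.8934338911.
Correction |R − A(h/2)| = 4.457e-03; gap |A(h/2) − A(h)| = 1.337e-02.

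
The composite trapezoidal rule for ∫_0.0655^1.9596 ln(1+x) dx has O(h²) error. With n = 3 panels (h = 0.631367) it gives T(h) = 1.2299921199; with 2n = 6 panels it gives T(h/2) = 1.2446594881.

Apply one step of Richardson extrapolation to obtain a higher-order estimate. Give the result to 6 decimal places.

Leading term ∝ h^2; use weight 4 = 2^2.
4 × 1.2446594881 = 4.9786379524; 4.9786379524 − 1.2299921199 = 3.7486458325
Denominator 4 − 1 = 3.
Result: 1.2495486108

1.249549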